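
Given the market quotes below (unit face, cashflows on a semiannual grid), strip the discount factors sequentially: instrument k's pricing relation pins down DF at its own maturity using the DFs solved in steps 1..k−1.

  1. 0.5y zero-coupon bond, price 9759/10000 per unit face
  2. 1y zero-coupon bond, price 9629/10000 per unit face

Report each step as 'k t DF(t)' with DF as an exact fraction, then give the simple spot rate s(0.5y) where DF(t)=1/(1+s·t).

step 1 [0.5y] zero: DF = P = 9759/10000 ≈ 0.975900
step 2 [1y] zero: DF = P = 9629/10000 ≈ 0.962900

1 1/2 9759/10000
2 1 9629/10000
s(0.5y) = (1/(9759/10000) − 1)/(1/2) = 482/9759 ≈ 4.9390%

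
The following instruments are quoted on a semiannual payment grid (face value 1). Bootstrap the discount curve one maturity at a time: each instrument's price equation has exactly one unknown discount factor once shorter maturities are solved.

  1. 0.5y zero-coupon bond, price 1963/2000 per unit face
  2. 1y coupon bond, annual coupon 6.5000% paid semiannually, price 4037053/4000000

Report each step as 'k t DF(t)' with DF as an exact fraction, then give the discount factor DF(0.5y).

step 1 [0.5y] zero: DF = P = 1963/2000 ≈ 0.981500
step 2 [1y] bond c/2=13/400: DF=(4037053/4000000 − 13/400·(0.981500))/(1+13/400) = 4733/5000 ≈ 0.946600

1 1/2 1963/2000
2 1 4733/5000
DF(0.5y) = 1963/2000 ≈ 0.981500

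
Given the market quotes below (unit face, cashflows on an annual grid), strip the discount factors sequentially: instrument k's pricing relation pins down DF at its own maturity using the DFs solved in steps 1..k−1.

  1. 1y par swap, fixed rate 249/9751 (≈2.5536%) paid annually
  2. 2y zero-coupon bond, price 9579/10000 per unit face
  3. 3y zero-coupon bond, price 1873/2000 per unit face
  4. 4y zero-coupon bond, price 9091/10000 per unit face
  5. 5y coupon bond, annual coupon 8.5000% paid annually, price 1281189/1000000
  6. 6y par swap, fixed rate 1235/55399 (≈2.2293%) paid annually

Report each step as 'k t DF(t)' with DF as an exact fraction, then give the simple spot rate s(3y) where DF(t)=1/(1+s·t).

1 1 9751/10000
2 2 9579/10000
3 3 1873/2000
4 4 9091/10000
5 5 553/625
6 6 1753/2000
s(3y) = (1/(1873/2000) − 1)/(3) = 127/5619 ≈ 2.2602%

step 1 [1y] swap r/1=249/9751: DF=(1 − 249/9751·(0))/(1+249/9751) = 9751/10000 ≈ 0.975100
step 2 [2y] zero: DF = P = 9579/10000 ≈ 0.957900
step 3 [3y] zero: DF = P = 1873/2000 ≈ 0.936500
step 4 [4y] zero: DF = P = 9091/10000 ≈ 0.909100
step 5 [5y] bond c/1=17/200: DF=(1281189/1000000 − 17/200·(0.975100+0.957900+0.936500+0.909100))/(1+17/200) = 553/625 ≈ 0.884800
step 6 [6y] swap r/1=1235/55399: DF=(1 − 1235/55399·(0.975100+0.957900+0.936500+0.909100+0.884800))/(1+1235/55399) = 1753/2000 ≈ 0.876500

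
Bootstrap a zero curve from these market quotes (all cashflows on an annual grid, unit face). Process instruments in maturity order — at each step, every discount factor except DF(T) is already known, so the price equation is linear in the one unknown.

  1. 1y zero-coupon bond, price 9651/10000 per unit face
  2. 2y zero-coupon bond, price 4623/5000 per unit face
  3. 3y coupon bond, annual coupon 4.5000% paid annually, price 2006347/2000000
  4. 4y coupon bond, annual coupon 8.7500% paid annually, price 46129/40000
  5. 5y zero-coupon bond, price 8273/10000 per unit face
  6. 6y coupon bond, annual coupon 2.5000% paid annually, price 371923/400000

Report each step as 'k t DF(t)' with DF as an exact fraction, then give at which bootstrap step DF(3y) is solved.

step 1 [1y] zero: DF = P = 9651/10000 ≈ 0.965100
step 2 [2y] zero: DF = P = 4623/5000 ≈ 0.924600
step 3 [3y] bond c/1=9/200: DF=(2006347/2000000 − 9/200·(0.965100+0.924600))/(1+9/200) = 4393/5000 ≈ 0.878600
step 4 [4y] bond c/1=7/80: DF=(46129/40000 − 7/80·(0.965100+0.924600+0.878600))/(1+7/80) = 8377/10000 ≈ 0.837700
step 5 [5y] zero: DF = P = 8273/10000 ≈ 0.827300
step 6 [6y] bond c/1=1/40: DF=(371923/400000 − 1/40·(0.965100+0.924600+0.878600+0.837700+0.827300))/(1+1/40) = 799/1000 ≈ 0.799000

1 1 9651/10000
2 2 4623/5000
3 3 4393/5000
4 4 8377/10000
5 5 8273/10000
6 6 799/1000
DF(3y) is solved at step 3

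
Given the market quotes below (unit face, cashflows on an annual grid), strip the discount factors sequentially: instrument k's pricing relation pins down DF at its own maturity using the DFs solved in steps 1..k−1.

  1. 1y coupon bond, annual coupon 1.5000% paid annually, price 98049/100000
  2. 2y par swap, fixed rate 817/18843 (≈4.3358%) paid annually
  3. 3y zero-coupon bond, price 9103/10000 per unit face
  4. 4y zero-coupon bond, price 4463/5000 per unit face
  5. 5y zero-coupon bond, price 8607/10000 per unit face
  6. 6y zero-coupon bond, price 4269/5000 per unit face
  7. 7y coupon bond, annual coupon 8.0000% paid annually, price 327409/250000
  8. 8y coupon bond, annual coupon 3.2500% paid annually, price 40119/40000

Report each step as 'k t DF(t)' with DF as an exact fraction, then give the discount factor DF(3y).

step 1 [1y] bond c/1=3/200: DF=(98049/100000 − 3/200·(0))/(1+3/200) = 483/500 ≈ 0.966000
step 2 [2y] swap r/1=817/18843: DF=(1 − 817/18843·(0.966000))/(1+817/18843) = 9183/10000 ≈ 0.918300
step 3 [3y] zero: DF = P = 9103/10000 ≈ 0.910300
step 4 [4y] zero: DF = P = 4463/5000 ≈ 0.892600
step 5 [5y] zero: DF = P = 8607/10000 ≈ 0.860700
step 6 [6y] zero: DF = P = 4269/5000 ≈ 0.853800
step 7 [7y] bond c/1=2/25: DF=(327409/250000 − 2/25·(0.966000+0.918300+0.910300+0.892600+0.860700+0.853800))/(1+2/25) = 13/16 ≈ 0.812500
step 8 [8y] bond c/1=13/400: DF=(40119/40000 − 13/400·(0.966000+0.918300+0.910300+0.892600+0.860700+0.853800+0.812500))/(1+13/400) = 3879/5000 ≈ 0.775800

1 1 483/500
2 2 9183/10000
3 3 9103/10000
4 4 4463/5000
5 5 8607/10000
6 6 4269/5000
7 7 13/16
8 8 3879/5000
DF(3y) = 9103/10000 ≈ 0.910300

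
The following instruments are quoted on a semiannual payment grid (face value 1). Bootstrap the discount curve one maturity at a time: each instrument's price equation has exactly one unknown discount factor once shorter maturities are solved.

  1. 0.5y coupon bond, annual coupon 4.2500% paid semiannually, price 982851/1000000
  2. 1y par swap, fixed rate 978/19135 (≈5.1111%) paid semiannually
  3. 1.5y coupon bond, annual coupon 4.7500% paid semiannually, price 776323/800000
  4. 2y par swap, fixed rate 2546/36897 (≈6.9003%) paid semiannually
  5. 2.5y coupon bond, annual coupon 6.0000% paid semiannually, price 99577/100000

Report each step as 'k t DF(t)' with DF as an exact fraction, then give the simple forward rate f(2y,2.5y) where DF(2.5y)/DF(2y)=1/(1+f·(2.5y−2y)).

step 1 [0.5y] bond c/2=17/800: DF=(982851/1000000 − 17/800·(0))/(1+17/800) = 1203/1250 ≈ 0.962400
step 2 [1y] swap r/2=489/19135: DF=(1 − 489/19135·(0.962400))/(1+489/19135) = 9511/10000 ≈ 0.951100
step 3 [1.5y] bond c/2=19/800: DF=(776323/800000 − 19/800·(0.962400+0.951100))/(1+19/800) = 1807/2000 ≈ 0.903500
step 4 [2y] swap r/2=1273/36897: DF=(1 − 1273/36897·(0.962400+0.951100+0.903500))/(1+1273/36897) = 8727/10000 ≈ 0.872700
step 5 [2.5y] bond c/2=3/100: DF=(99577/100000 − 3/100·(0.962400+0.951100+0.903500+0.872700))/(1+3/100) = 8593/10000 ≈ 0.859300

1 1/2 1203/1250
2 1 9511/10000
3 3/2 1807/2000
4 2 8727/10000
5 5/2 8593/10000
f(2y,2.5y) = ((8727/10000)/(8593/10000) − 1)/(1/2) = 268/8593 ≈ 3.1188%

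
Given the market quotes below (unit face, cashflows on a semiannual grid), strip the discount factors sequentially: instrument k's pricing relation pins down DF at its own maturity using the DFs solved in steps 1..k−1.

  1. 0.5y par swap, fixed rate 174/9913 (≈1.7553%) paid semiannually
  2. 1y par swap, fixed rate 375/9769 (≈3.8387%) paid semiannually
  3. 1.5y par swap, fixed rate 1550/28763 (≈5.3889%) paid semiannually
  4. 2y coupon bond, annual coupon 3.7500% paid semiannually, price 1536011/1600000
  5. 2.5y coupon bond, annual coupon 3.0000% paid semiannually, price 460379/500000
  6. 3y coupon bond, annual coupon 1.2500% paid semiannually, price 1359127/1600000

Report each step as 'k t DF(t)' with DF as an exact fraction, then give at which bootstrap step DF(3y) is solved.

step 1 [0.5y] swap r/2=87/9913: DF=(1 − 87/9913·(0))/(1+87/9913) = 9913/10000 ≈ 0.991300
step 2 [1y] swap r/2=375/19538: DF=(1 − 375/19538·(0.991300))/(1+375/19538) = 77/80 ≈ 0.962500
step 3 [1.5y] swap r/2=775/28763: DF=(1 − 775/28763·(0.991300+0.962500))/(1+775/28763) = 369/400 ≈ 0.922500
step 4 [2y] bond c/2=3/160: DF=(1536011/1600000 − 3/160·(0.991300+0.962500+0.922500))/(1+3/160) = 4447/5000 ≈ 0.889400
step 5 [2.5y] bond c/2=3/200: DF=(460379/500000 − 3/200·(0.991300+0.962500+0.922500+0.889400))/(1+3/200) = 1703/2000 ≈ 0.851500
step 6 [3y] bond c/2=1/160: DF=(1359127/1600000 − 1/160·(0.991300+0.962500+0.922500+0.889400+0.851500))/(1+1/160) = 1631/2000 ≈ 0.815500

1 1/2 9913/10000
2 1 77/80
3 3/2 369/400
4 2 4447/5000
5 5/2 1703/2000
6 3 1631/2000
DF(3y) is solved at step 6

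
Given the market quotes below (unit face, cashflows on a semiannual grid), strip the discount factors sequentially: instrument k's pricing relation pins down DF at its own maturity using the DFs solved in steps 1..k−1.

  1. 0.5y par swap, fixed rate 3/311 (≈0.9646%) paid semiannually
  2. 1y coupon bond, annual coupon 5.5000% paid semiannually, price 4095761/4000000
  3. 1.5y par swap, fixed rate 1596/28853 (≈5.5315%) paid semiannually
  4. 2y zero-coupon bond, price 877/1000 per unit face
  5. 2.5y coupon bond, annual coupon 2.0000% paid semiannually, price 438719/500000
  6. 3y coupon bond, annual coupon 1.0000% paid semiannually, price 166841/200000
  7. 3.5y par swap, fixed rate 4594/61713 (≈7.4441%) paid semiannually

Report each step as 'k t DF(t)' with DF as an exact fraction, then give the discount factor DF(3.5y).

step 1 [0.5y] swap r/2=3/622: DF=(1 − 3/622·(0))/(1+3/622) = 622/625 ≈ 0.995200
step 2 [1y] bond c/2=11/400: DF=(4095761/4000000 − 11/400·(0.995200))/(1+11/400) = 9699/10000 ≈ 0.969900
step 3 [1.5y] swap r/2=798/28853: DF=(1 − 798/28853·(0.995200+0.969900))/(1+798/28853) = 4601/5000 ≈ 0.920200
step 4 [2y] zero: DF = P = 877/1000 ≈ 0.877000
step 5 [2.5y] bond c/2=1/100: DF=(438719/500000 − 1/100·(0.995200+0.969900+0.920200+0.877000))/(1+1/100) = 1663/2000 ≈ 0.831500
step 6 [3y] bond c/2=1/200: DF=(166841/200000 − 1/200·(0.995200+0.969900+0.920200+0.877000+0.831500))/(1+1/200) = 1009/1250 ≈ 0.807200
step 7 [3.5y] swap r/2=2297/61713: DF=(1 − 2297/61713·(0.995200+0.969900+0.920200+0.877000+0.831500+0.807200))/(1+2297/61713) = 7703/10000 ≈ 0.770300

1 1/2 622/625
2 1 9699/10000
3 3/2 4601/5000
4 2 877/1000
5 5/2 1663/2000
6 3 1009/1250
7 7/2 7703/10000
DF(3.5y) = 7703/10000 ≈ 0.770300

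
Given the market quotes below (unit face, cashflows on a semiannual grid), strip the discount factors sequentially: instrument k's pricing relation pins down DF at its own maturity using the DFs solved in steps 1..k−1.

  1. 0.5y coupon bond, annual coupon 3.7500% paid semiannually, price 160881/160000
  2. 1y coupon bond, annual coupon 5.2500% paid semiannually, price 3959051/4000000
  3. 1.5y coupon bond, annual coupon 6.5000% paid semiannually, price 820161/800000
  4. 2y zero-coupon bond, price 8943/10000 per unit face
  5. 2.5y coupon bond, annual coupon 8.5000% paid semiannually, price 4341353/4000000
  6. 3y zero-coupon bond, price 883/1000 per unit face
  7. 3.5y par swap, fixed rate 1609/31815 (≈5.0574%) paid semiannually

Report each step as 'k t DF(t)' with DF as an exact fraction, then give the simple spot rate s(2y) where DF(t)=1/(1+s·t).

step 1 [0.5y] bond c/2=3/160: DF=(160881/160000 − 3/160·(0))/(1+3/160) = 987/1000 ≈ 0.987000
step 2 [1y] bond c/2=21/800: DF=(3959051/4000000 − 21/800·(0.987000))/(1+21/800) = 587/625 ≈ 0.939200
step 3 [1.5y] bond c/2=13/400: DF=(820161/800000 − 13/400·(0.987000+0.939200))/(1+13/400) = 9323/10000 ≈ 0.932300
step 4 [2y] zero: DF = P = 8943/10000 ≈ 0.894300
step 5 [2.5y] bond c/2=17/400: DF=(4341353/4000000 − 17/400·(0.987000+0.939200+0.932300+0.894300))/(1+17/400) = 8881/10000 ≈ 0.888100
step 6 [3y] zero: DF = P = 883/1000 ≈ 0.883000
step 7 [3.5y] swap r/2=1609/63630: DF=(1 − 1609/63630·(0.987000+0.939200+0.932300+0.894300+0.888100+0.883000))/(1+1609/63630) = 8391/10000 ≈ 0.839100

1 1/2 987/1000
2 1 587/625
3 3/2 9323/10000
4 2 8943/10000
5 5/2 8881/10000
6 3 883/1000
7 7/2 8391/10000
s(2y) = (1/(8943/10000) − 1)/(2) = 1057/17886 ≈ 5.9097%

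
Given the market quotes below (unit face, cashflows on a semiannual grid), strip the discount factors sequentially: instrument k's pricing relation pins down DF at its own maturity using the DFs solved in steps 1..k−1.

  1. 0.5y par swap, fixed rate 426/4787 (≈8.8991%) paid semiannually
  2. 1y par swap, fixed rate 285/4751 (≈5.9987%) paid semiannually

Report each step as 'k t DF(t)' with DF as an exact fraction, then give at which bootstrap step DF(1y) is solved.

1 1/2 4787/5000
2 1 943/1000
DF(1y) is solved at step 2

step 1 [0.5y] swap r/2=213/4787: DF=(1 − 213/4787·(0))/(1+213/4787) = 4787/5000 ≈ 0.957400
step 2 [1y] swap r/2=285/9502: DF=(1 − 285/9502·(0.957400))/(1+285/9502) = 943/1000 ≈ 0.943000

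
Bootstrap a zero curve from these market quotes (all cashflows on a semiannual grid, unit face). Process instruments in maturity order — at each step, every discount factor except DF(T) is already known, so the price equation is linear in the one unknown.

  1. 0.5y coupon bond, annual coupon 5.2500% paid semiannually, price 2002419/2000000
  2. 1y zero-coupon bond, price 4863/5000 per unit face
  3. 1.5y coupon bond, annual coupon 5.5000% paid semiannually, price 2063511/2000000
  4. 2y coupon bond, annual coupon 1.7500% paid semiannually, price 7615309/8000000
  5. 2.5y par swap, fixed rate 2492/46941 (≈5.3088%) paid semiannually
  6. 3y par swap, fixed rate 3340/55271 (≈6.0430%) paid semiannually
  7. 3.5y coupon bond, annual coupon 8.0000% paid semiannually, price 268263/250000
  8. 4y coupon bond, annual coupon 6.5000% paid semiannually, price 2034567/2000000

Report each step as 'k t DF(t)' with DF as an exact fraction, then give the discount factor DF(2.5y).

1 1/2 2439/2500
2 1 4863/5000
3 3/2 119/125
4 2 1837/2000
5 5/2 4377/5000
6 3 833/1000
7 7/2 512/625
8 4 1571/2000
DF(2.5y) = 4377/5000 ≈ 0.875400

step 1 [0.5y] bond c/2=21/800: DF=(2002419/2000000 − 21/800·(0))/(1+21/800) = 2439/2500 ≈ 0.975600
step 2 [1y] zero: DF = P = 4863/5000 ≈ 0.972600
step 3 [1.5y] bond c/2=11/400: DF=(2063511/2000000 − 11/400·(0.975600+0.972600))/(1+11/400) = 119/125 ≈ 0.952000
step 4 [2y] bond c/2=7/800: DF=(7615309/8000000 − 7/800·(0.975600+0.972600+0.952000))/(1+7/800) = 1837/2000 ≈ 0.918500
step 5 [2.5y] swap r/2=1246/46941: DF=(1 − 1246/46941·(0.975600+0.972600+0.952000+0.918500))/(1+1246/46941) = 4377/5000 ≈ 0.875400
step 6 [3y] swap r/2=1670/55271: DF=(1 − 1670/55271·(0.975600+0.972600+0.952000+0.918500+0.875400))/(1+1670/55271) = 833/1000 ≈ 0.833000
step 7 [3.5y] bond c/2=1/25: DF=(268263/250000 − 1/25·(0.975600+0.972600+0.952000+0.918500+0.875400+0.833000))/(1+1/25) = 512/625 ≈ 0.819200
step 8 [4y] bond c/2=13/400: DF=(2034567/2000000 − 13/400·(0.975600+0.972600+0.952000+0.918500+0.875400+0.833000+0.819200))/(1+13/400) = 1571/2000 ≈ 0.785500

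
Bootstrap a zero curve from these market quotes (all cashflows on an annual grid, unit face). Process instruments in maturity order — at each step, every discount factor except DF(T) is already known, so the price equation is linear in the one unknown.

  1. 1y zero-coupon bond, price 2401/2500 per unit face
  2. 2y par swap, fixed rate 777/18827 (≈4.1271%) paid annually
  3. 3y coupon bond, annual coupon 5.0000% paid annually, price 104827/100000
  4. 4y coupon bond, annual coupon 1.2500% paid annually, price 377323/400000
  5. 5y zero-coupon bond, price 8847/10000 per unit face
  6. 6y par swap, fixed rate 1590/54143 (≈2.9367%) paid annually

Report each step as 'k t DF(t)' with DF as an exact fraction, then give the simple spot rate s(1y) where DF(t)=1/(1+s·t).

step 1 [1y] zero: DF = P = 2401/2500 ≈ 0.960400
step 2 [2y] swap r/1=777/18827: DF=(1 − 777/18827·(0.960400))/(1+777/18827) = 9223/10000 ≈ 0.922300
step 3 [3y] bond c/1=1/20: DF=(104827/100000 − 1/20·(0.960400+0.922300))/(1+1/20) = 9087/10000 ≈ 0.908700
step 4 [4y] bond c/1=1/80: DF=(377323/400000 − 1/80·(0.960400+0.922300+0.908700))/(1+1/80) = 2243/2500 ≈ 0.897200
step 5 [5y] zero: DF = P = 8847/10000 ≈ 0.884700
step 6 [6y] swap r/1=1590/54143: DF=(1 − 1590/54143·(0.960400+0.922300+0.908700+0.897200+0.884700))/(1+1590/54143) = 841/1000 ≈ 0.841000

1 1 2401/2500
2 2 9223/10000
3 3 9087/10000
4 4 2243/2500
5 5 8847/10000
6 6 841/1000
s(1y) = (1/(2401/2500) − 1)/(1) = 99/2401 ≈ 4.1233%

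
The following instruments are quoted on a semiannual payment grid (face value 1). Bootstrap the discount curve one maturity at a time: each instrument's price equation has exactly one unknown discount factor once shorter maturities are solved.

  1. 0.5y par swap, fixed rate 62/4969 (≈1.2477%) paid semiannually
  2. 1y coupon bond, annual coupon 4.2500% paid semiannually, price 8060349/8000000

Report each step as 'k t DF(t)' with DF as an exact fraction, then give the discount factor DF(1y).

1 1/2 4969/5000
2 1 9659/10000
DF(1y) = 9659/10000 ≈ 0.965900

step 1 [0.5y] swap r/2=31/4969: DF=(1 − 31/4969·(0))/(1+31/4969) = 4969/5000 ≈ 0.993800
step 2 [1y] bond c/2=17/800: DF=(8060349/8000000 − 17/800·(0.993800))/(1+17/800) = 9659/10000 ≈ 0.965900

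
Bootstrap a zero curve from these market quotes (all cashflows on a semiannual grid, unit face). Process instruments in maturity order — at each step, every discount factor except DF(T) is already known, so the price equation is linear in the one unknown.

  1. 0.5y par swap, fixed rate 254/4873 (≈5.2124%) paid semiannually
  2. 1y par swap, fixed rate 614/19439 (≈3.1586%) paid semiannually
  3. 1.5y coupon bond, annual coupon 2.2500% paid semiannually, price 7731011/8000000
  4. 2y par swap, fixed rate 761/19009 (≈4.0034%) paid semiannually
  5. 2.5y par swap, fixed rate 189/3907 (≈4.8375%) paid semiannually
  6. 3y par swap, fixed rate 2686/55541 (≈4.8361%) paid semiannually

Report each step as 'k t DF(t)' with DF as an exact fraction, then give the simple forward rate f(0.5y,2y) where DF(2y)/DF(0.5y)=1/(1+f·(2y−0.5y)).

step 1 [0.5y] swap r/2=127/4873: DF=(1 − 127/4873·(0))/(1+127/4873) = 4873/5000 ≈ 0.974600
step 2 [1y] swap r/2=307/19439: DF=(1 − 307/19439·(0.974600))/(1+307/19439) = 9693/10000 ≈ 0.969300
step 3 [1.5y] bond c/2=9/800: DF=(7731011/8000000 − 9/800·(0.974600+0.969300))/(1+9/800) = 467/500 ≈ 0.934000
step 4 [2y] swap r/2=761/38018: DF=(1 − 761/38018·(0.974600+0.969300+0.934000))/(1+761/38018) = 9239/10000 ≈ 0.923900
step 5 [2.5y] swap r/2=189/7814: DF=(1 − 189/7814·(0.974600+0.969300+0.934000+0.923900))/(1+189/7814) = 4433/5000 ≈ 0.886600
step 6 [3y] swap r/2=1343/55541: DF=(1 − 1343/55541·(0.974600+0.969300+0.934000+0.923900+0.886600))/(1+1343/55541) = 8657/10000 ≈ 0.865700

1 1/2 4873/5000
2 1 9693/10000
3 3/2 467/500
4 2 9239/10000
5 5/2 4433/5000
6 3 8657/10000
f(0.5y,2y) = ((4873/5000)/(9239/10000) − 1)/(3/2) = 338/9239 ≈ 3.6584%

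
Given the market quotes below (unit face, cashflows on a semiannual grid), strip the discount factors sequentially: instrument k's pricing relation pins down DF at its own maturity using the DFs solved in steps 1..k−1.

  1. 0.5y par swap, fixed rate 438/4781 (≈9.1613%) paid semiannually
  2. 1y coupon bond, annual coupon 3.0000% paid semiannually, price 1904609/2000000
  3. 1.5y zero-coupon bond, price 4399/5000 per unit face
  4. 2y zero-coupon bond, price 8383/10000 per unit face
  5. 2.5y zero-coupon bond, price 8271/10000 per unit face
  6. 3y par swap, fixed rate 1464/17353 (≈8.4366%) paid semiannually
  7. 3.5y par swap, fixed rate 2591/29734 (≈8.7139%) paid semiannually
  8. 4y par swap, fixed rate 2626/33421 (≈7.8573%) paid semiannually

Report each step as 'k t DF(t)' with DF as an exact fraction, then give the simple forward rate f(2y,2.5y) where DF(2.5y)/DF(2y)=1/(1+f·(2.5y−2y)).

step 1 [0.5y] swap r/2=219/4781: DF=(1 − 219/4781·(0))/(1+219/4781) = 4781/5000 ≈ 0.956200
step 2 [1y] bond c/2=3/200: DF=(1904609/2000000 − 3/200·(0.956200))/(1+3/200) = 9241/10000 ≈ 0.924100
step 3 [1.5y] zero: DF = P = 4399/5000 ≈ 0.879800
step 4 [2y] zero: DF = P = 8383/10000 ≈ 0.838300
step 5 [2.5y] zero: DF = P = 8271/10000 ≈ 0.827100
step 6 [3y] swap r/2=732/17353: DF=(1 − 732/17353·(0.956200+0.924100+0.879800+0.838300+0.827100))/(1+732/17353) = 1951/2500 ≈ 0.780400
step 7 [3.5y] swap r/2=2591/59468: DF=(1 − 2591/59468·(0.956200+0.924100+0.879800+0.838300+0.827100+0.780400))/(1+2591/59468) = 7409/10000 ≈ 0.740900
step 8 [4y] swap r/2=1313/33421: DF=(1 − 1313/33421·(0.956200+0.924100+0.879800+0.838300+0.827100+0.780400+0.740900))/(1+1313/33421) = 3687/5000 ≈ 0.737400

1 1/2 4781/5000
2 1 9241/10000
3 3/2 4399/5000
4 2 8383/10000
5 5/2 8271/10000
6 3 1951/2500
7 7/2 7409/10000
8 4 3687/5000
f(2y,2.5y) = ((8383/10000)/(8271/10000) − 1)/(1/2) = 224/8271 ≈ 2.7083%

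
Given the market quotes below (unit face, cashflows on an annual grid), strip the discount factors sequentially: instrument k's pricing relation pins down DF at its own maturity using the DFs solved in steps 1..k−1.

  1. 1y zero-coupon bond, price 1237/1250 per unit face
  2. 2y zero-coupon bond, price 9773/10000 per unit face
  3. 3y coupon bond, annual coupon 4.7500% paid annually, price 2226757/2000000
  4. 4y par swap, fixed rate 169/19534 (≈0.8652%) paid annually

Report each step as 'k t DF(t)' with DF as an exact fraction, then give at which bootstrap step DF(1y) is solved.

step 1 [1y] zero: DF = P = 1237/1250 ≈ 0.989600
step 2 [2y] zero: DF = P = 9773/10000 ≈ 0.977300
step 3 [3y] bond c/1=19/400: DF=(2226757/2000000 − 19/400·(0.989600+0.977300))/(1+19/400) = 9737/10000 ≈ 0.973700
step 4 [4y] swap r/1=169/19534: DF=(1 − 169/19534·(0.989600+0.977300+0.973700))/(1+169/19534) = 4831/5000 ≈ 0.966200

1 1 1237/1250
2 2 9773/10000
3 3 9737/10000
4 4 4831/5000
DF(1y) is solved at step 1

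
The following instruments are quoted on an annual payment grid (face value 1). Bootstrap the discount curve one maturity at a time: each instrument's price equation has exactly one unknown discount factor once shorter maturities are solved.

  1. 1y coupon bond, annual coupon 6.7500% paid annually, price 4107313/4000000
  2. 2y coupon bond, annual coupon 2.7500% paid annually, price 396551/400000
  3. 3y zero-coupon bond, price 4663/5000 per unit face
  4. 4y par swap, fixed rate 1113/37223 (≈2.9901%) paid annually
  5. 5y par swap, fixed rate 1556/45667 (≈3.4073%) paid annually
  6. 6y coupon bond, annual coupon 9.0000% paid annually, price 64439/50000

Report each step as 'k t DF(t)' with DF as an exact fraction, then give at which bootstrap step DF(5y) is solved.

step 1 [1y] bond c/1=27/400: DF=(4107313/4000000 − 27/400·(0))/(1+27/400) = 9619/10000 ≈ 0.961900
step 2 [2y] bond c/1=11/400: DF=(396551/400000 − 11/400·(0.961900))/(1+11/400) = 9391/10000 ≈ 0.939100
step 3 [3y] zero: DF = P = 4663/5000 ≈ 0.932600
step 4 [4y] swap r/1=1113/37223: DF=(1 − 1113/37223·(0.961900+0.939100+0.932600))/(1+1113/37223) = 8887/10000 ≈ 0.888700
step 5 [5y] swap r/1=1556/45667: DF=(1 − 1556/45667·(0.961900+0.939100+0.932600+0.888700))/(1+1556/45667) = 2111/2500 ≈ 0.844400
step 6 [6y] bond c/1=9/100: DF=(64439/50000 − 9/100·(0.961900+0.939100+0.932600+0.888700+0.844400))/(1+9/100) = 8053/10000 ≈ 0.805300

1 1 9619/10000
2 2 9391/10000
3 3 4663/5000
4 4 8887/10000
5 5 2111/2500
6 6 8053/10000
DF(5y) is solved at step 5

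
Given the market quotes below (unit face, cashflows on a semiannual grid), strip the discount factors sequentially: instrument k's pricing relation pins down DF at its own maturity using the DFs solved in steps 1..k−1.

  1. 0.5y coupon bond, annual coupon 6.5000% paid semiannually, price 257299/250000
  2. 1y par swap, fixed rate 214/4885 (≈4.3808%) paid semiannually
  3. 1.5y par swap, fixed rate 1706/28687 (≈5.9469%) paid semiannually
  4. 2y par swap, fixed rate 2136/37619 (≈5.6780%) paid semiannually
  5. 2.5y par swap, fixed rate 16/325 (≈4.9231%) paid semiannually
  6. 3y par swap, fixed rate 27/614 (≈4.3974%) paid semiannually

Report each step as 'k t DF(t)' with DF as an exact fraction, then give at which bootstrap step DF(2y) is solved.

step 1 [0.5y] bond c/2=13/400: DF=(257299/250000 − 13/400·(0))/(1+13/400) = 623/625 ≈ 0.996800
step 2 [1y] swap r/2=107/4885: DF=(1 − 107/4885·(0.996800))/(1+107/4885) = 2393/2500 ≈ 0.957200
step 3 [1.5y] swap r/2=853/28687: DF=(1 − 853/28687·(0.996800+0.957200))/(1+853/28687) = 9147/10000 ≈ 0.914700
step 4 [2y] swap r/2=1068/37619: DF=(1 − 1068/37619·(0.996800+0.957200+0.914700))/(1+1068/37619) = 2233/2500 ≈ 0.893200
step 5 [2.5y] swap r/2=8/325: DF=(1 − 8/325·(0.996800+0.957200+0.914700+0.893200))/(1+8/325) = 1107/1250 ≈ 0.885600
step 6 [3y] swap r/2=27/1228: DF=(1 − 27/1228·(0.996800+0.957200+0.914700+0.893200+0.885600))/(1+27/1228) = 1757/2000 ≈ 0.878500

1 1/2 623/625
2 1 2393/2500
3 3/2 9147/10000
4 2 2233/2500
5 5/2 1107/1250
6 3 1757/2000
DF(2y) is solved at step 4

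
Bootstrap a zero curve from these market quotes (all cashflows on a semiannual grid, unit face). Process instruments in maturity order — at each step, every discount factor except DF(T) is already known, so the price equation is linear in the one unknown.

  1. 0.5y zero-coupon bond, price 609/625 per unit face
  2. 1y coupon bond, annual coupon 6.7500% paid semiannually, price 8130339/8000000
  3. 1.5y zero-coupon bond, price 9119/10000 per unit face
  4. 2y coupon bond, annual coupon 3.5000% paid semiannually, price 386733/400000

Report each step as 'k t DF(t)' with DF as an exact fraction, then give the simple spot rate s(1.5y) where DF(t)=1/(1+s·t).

step 1 [0.5y] zero: DF = P = 609/625 ≈ 0.974400
step 2 [1y] bond c/2=27/800: DF=(8130339/8000000 − 27/800·(0.974400))/(1+27/800) = 9513/10000 ≈ 0.951300
step 3 [1.5y] zero: DF = P = 9119/10000 ≈ 0.911900
step 4 [2y] bond c/2=7/400: DF=(386733/400000 − 7/400·(0.974400+0.951300+0.911900))/(1+7/400) = 4507/5000 ≈ 0.901400

1 1/2 609/625
2 1 9513/10000
3 3/2 9119/10000
4 2 4507/5000
s(1.5y) = (1/(9119/10000) − 1)/(3/2) = 1762/27357 ≈ 6.4408%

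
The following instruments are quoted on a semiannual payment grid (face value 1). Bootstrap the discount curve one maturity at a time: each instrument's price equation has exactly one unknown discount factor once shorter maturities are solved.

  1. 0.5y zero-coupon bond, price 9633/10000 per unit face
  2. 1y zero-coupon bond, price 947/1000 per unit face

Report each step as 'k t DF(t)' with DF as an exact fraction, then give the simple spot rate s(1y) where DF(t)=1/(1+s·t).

1 1/2 9633/10000
2 1 947/1000
s(1y) = (1/(947/1000) − 1)/(1) = 53/947 ≈ 5.5966%

step 1 [0.5y] zero: DF = P = 9633/10000 ≈ 0.963300
step 2 [1y] zero: DF = P = 947/1000 ≈ 0.947000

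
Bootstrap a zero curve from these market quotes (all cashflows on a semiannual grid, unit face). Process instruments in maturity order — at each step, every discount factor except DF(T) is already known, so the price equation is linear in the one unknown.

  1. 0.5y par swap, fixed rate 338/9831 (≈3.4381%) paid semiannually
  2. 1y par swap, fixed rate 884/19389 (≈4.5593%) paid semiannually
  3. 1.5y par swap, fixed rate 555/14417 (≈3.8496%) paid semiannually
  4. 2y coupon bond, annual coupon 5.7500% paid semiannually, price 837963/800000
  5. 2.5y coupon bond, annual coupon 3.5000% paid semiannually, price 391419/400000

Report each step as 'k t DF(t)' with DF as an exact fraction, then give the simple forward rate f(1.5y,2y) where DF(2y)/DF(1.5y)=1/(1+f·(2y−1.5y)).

step 1 [0.5y] swap r/2=169/9831: DF=(1 − 169/9831·(0))/(1+169/9831) = 9831/10000 ≈ 0.983100
step 2 [1y] swap r/2=442/19389: DF=(1 − 442/19389·(0.983100))/(1+442/19389) = 4779/5000 ≈ 0.955800
step 3 [1.5y] swap r/2=555/28834: DF=(1 − 555/28834·(0.983100+0.955800))/(1+555/28834) = 1889/2000 ≈ 0.944500
step 4 [2y] bond c/2=23/800: DF=(837963/800000 − 23/800·(0.983100+0.955800+0.944500))/(1+23/800) = 586/625 ≈ 0.937600
step 5 [2.5y] bond c/2=7/400: DF=(391419/400000 − 7/400·(0.983100+0.955800+0.944500+0.937600))/(1+7/400) = 112/125 ≈ 0.896000

1 1/2 9831/10000
2 1 4779/5000
3 3/2 1889/2000
4 2 586/625
5 5/2 112/125
f(1.5y,2y) = ((1889/2000)/(586/625) − 1)/(1/2) = 69/4688 ≈ 1.4718%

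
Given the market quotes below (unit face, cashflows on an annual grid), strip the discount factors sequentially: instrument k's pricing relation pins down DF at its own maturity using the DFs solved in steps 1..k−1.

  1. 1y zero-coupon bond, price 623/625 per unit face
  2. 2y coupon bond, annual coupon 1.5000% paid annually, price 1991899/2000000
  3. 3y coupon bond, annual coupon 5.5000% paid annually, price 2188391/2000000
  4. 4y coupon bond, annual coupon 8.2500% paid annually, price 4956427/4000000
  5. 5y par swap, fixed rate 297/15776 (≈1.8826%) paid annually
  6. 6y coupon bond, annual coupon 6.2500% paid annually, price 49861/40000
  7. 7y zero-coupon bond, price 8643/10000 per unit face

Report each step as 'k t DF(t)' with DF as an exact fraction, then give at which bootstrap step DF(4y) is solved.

step 1 [1y] zero: DF = P = 623/625 ≈ 0.996800
step 2 [2y] bond c/1=3/200: DF=(1991899/2000000 − 3/200·(0.996800))/(1+3/200) = 1933/2000 ≈ 0.966500
step 3 [3y] bond c/1=11/200: DF=(2188391/2000000 − 11/200·(0.996800+0.966500))/(1+11/200) = 2337/2500 ≈ 0.934800
step 4 [4y] bond c/1=33/400: DF=(4956427/4000000 − 33/400·(0.996800+0.966500+0.934800))/(1+33/400) = 4619/5000 ≈ 0.923800
step 5 [5y] swap r/1=297/15776: DF=(1 − 297/15776·(0.996800+0.966500+0.934800+0.923800))/(1+297/15776) = 9109/10000 ≈ 0.910900
step 6 [6y] bond c/1=1/16: DF=(49861/40000 − 1/16·(0.996800+0.966500+0.934800+0.923800+0.910900))/(1+1/16) = 2237/2500 ≈ 0.894800
step 7 [7y] zero: DF = P = 8643/10000 ≈ 0.864300

1 1 623/625
2 2 1933/2000
3 3 2337/2500
4 4 4619/5000
5 5 9109/10000
6 6 2237/2500
7 7 8643/10000
DF(4y) is solved at step 4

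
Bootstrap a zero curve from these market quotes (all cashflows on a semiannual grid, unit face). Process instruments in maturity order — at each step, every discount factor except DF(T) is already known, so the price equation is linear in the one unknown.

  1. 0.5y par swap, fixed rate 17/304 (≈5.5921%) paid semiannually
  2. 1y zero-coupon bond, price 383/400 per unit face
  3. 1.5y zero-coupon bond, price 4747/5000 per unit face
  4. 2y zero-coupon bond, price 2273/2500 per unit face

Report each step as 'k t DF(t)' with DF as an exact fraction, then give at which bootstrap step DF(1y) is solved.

step 1 [0.5y] swap r/2=17/608: DF=(1 − 17/608·(0))/(1+17/608) = 608/625 ≈ 0.972800
step 2 [1y] zero: DF = P = 383/400 ≈ 0.957500
step 3 [1.5y] zero: DF = P = 4747/5000 ≈ 0.949400
step 4 [2y] zero: DF = P = 2273/2500 ≈ 0.909200

1 1/2 608/625
2 1 383/400
3 3/2 4747/5000
4 2 2273/2500
DF(1y) is solved at step 2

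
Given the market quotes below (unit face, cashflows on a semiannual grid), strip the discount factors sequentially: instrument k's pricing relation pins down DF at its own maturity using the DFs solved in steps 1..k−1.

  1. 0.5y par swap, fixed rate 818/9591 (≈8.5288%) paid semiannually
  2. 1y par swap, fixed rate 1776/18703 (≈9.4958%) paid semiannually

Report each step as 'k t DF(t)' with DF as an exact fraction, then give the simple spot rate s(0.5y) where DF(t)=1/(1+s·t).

1 1/2 9591/10000
2 1 1139/1250
s(0.5y) = (1/(9591/10000) − 1)/(1/2) = 818/9591 ≈ 8.5288%

step 1 [0.5y] swap r/2=409/9591: DF=(1 − 409/9591·(0))/(1+409/9591) = 9591/10000 ≈ 0.959100
step 2 [1y] swap r/2=888/18703: DF=(1 − 888/18703·(0.959100))/(1+888/18703) = 1139/1250 ≈ 0.911200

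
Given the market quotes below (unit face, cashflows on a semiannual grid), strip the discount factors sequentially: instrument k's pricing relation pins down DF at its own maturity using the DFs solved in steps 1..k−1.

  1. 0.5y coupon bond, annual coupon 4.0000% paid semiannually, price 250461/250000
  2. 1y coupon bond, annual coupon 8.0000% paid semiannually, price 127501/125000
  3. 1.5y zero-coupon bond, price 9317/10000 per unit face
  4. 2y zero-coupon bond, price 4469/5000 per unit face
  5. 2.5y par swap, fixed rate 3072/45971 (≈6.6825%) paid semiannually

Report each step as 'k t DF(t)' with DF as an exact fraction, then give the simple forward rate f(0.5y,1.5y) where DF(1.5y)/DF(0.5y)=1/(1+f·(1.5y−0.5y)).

1 1/2 4911/5000
2 1 943/1000
3 3/2 9317/10000
4 2 4469/5000
5 5/2 529/625
f(0.5y,1.5y) = ((4911/5000)/(9317/10000) − 1)/(1) = 505/9317 ≈ 5.4202%

step 1 [0.5y] bond c/2=1/50: DF=(250461/250000 − 1/50·(0))/(1+1/50) = 4911/5000 ≈ 0.982200
step 2 [1y] bond c/2=1/25: DF=(127501/125000 − 1/25·(0.982200))/(1+1/25) = 943/1000 ≈ 0.943000
step 3 [1.5y] zero: DF = P = 9317/10000 ≈ 0.931700
step 4 [2y] zero: DF = P = 4469/5000 ≈ 0.893800
step 5 [2.5y] swap r/2=1536/45971: DF=(1 − 1536/45971·(0.982200+0.943000+0.931700+0.893800))/(1+1536/45971) = 529/625 ≈ 0.846400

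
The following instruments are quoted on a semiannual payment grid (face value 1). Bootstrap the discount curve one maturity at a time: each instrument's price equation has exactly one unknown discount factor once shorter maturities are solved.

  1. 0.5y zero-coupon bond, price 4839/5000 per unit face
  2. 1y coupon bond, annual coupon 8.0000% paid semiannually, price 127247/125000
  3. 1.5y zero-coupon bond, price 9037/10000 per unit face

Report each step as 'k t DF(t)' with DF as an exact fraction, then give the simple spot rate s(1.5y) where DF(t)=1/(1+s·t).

1 1/2 4839/5000
2 1 1177/1250
3 3/2 9037/10000
s(1.5y) = (1/(9037/10000) − 1)/(3/2) = 642/9037 ≈ 7.1041%

step 1 [0.5y] zero: DF = P = 4839/5000 ≈ 0.967800
step 2 [1y] bond c/2=1/25: DF=(127247/125000 − 1/25·(0.967800))/(1+1/25) = 1177/1250 ≈ 0.941600
step 3 [1.5y] zero: DF = P = 9037/10000 ≈ 0.903700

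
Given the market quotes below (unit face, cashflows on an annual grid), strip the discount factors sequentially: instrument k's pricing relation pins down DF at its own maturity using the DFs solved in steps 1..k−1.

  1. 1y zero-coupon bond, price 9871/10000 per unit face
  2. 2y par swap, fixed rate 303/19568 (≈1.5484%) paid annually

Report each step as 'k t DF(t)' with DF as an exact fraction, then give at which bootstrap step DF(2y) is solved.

step 1 [1y] zero: DF = P = 9871/10000 ≈ 0.987100
step 2 [2y] swap r/1=303/19568: DF=(1 − 303/19568·(0.987100))/(1+303/19568) = 9697/10000 ≈ 0.969700

1 1 9871/10000
2 2 9697/10000
DF(2y) is solved at step 2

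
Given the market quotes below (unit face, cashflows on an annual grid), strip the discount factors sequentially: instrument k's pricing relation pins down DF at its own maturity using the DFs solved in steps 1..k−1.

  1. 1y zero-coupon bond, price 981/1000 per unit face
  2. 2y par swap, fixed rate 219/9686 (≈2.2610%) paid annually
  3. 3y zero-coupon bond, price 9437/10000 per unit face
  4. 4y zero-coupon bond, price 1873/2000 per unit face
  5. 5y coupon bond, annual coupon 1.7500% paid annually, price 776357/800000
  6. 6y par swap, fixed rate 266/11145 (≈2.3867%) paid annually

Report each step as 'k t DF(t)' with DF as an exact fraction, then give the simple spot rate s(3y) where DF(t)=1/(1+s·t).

1 1 981/1000
2 2 4781/5000
3 3 9437/10000
4 4 1873/2000
5 5 8881/10000
6 6 867/1000
s(3y) = (1/(9437/10000) − 1)/(3) = 563/28311 ≈ 1.9886%

step 1 [1y] zero: DF = P = 981/1000 ≈ 0.981000
step 2 [2y] swap r/1=219/9686: DF=(1 − 219/9686·(0.981000))/(1+219/9686) = 4781/5000 ≈ 0.956200
step 3 [3y] zero: DF = P = 9437/10000 ≈ 0.943700
step 4 [4y] zero: DF = P = 1873/2000 ≈ 0.936500
step 5 [5y] bond c/1=7/400: DF=(776357/800000 − 7/400·(0.981000+0.956200+0.943700+0.936500))/(1+7/400) = 8881/10000 ≈ 0.888100
step 6 [6y] swap r/1=266/11145: DF=(1 − 266/11145·(0.981000+0.956200+0.943700+0.936500+0.888100))/(1+266/11145) = 867/1000 ≈ 0.867000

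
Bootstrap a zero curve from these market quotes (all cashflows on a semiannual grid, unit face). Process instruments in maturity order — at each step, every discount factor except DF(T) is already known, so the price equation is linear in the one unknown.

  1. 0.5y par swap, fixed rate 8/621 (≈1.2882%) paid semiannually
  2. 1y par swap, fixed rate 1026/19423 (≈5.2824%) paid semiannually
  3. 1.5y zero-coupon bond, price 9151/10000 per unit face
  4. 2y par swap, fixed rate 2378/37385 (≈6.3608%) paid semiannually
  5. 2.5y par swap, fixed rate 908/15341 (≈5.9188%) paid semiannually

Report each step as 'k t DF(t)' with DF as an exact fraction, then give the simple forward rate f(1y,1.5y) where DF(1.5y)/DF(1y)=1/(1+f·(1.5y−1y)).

step 1 [0.5y] swap r/2=4/621: DF=(1 − 4/621·(0))/(1+4/621) = 621/625 ≈ 0.993600
step 2 [1y] swap r/2=513/19423: DF=(1 − 513/19423·(0.993600))/(1+513/19423) = 9487/10000 ≈ 0.948700
step 3 [1.5y] zero: DF = P = 9151/10000 ≈ 0.915100
step 4 [2y] swap r/2=1189/37385: DF=(1 − 1189/37385·(0.993600+0.948700+0.915100))/(1+1189/37385) = 8811/10000 ≈ 0.881100
step 5 [2.5y] swap r/2=454/15341: DF=(1 − 454/15341·(0.993600+0.948700+0.915100+0.881100))/(1+454/15341) = 4319/5000 ≈ 0.863800

1 1/2 621/625
2 1 9487/10000
3 3/2 9151/10000
4 2 8811/10000
5 5/2 4319/5000
f(1y,1.5y) = ((9487/10000)/(9151/10000) − 1)/(1/2) = 672/9151 ≈ 7.3435%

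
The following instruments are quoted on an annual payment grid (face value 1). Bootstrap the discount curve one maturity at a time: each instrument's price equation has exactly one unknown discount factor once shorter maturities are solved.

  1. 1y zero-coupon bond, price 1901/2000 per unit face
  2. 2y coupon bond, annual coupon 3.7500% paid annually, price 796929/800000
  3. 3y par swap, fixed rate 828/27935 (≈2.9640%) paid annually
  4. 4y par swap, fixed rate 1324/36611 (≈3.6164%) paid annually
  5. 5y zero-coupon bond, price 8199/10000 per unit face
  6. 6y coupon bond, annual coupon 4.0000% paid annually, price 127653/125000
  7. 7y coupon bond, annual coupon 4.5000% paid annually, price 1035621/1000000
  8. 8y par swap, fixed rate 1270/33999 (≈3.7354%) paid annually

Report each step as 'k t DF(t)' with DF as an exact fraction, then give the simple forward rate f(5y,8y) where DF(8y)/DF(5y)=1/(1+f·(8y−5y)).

1 1 1901/2000
2 2 4629/5000
3 3 2293/2500
4 4 2169/2500
5 5 8199/10000
6 6 506/625
7 7 477/625
8 8 373/500
f(5y,8y) = ((8199/10000)/(373/500) − 1)/(3) = 739/22380 ≈ 3.3021%

step 1 [1y] zero: DF = P = 1901/2000 ≈ 0.950500
step 2 [2y] bond c/1=3/80: DF=(796929/800000 − 3/80·(0.950500))/(1+3/80) = 4629/5000 ≈ 0.925800
step 3 [3y] swap r/1=828/27935: DF=(1 − 828/27935·(0.950500+0.925800))/(1+828/27935) = 2293/2500 ≈ 0.917200
step 4 [4y] swap r/1=1324/36611: DF=(1 − 1324/36611·(0.950500+0.925800+0.917200))/(1+1324/36611) = 2169/2500 ≈ 0.867600
step 5 [5y] zero: DF = P = 8199/10000 ≈ 0.819900
step 6 [6y] bond c/1=1/25: DF=(127653/125000 − 1/25·(0.950500+0.925800+0.917200+0.867600+0.819900))/(1+1/25) = 506/625 ≈ 0.809600
step 7 [7y] bond c/1=9/200: DF=(1035621/1000000 − 9/200·(0.950500+0.925800+0.917200+0.867600+0.819900+0.809600))/(1+9/200) = 477/625 ≈ 0.763200
step 8 [8y] swap r/1=1270/33999: DF=(1 − 1270/33999·(0.950500+0.925800+0.917200+0.867600+0.819900+0.809600+0.763200))/(1+1270/33999) = 373/500 ≈ 0.746000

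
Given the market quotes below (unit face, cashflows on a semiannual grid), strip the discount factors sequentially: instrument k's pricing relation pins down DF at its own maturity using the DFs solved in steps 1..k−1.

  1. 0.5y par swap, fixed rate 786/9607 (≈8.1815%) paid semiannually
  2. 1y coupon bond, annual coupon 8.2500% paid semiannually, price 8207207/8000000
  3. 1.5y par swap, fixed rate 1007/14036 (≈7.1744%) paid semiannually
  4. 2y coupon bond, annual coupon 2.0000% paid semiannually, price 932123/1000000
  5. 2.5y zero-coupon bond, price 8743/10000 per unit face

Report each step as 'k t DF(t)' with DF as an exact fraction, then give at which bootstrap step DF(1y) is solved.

1 1/2 9607/10000
2 1 592/625
3 3/2 8993/10000
4 2 8951/10000
5 5/2 8743/10000
DF(1y) is solved at step 2

step 1 [0.5y] swap r/2=393/9607: DF=(1 − 393/9607·(0))/(1+393/9607) = 9607/10000 ≈ 0.960700
step 2 [1y] bond c/2=33/800: DF=(8207207/8000000 − 33/800·(0.960700))/(1+33/800) = 592/625 ≈ 0.947200
step 3 [1.5y] swap r/2=1007/28072: DF=(1 − 1007/28072·(0.960700+0.947200))/(1+1007/28072) = 8993/10000 ≈ 0.899300
step 4 [2y] bond c/2=1/100: DF=(932123/1000000 − 1/100·(0.960700+0.947200+0.899300))/(1+1/100) = 8951/10000 ≈ 0.895100
step 5 [2.5y] zero: DF = P = 8743/10000 ≈ 0.874300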